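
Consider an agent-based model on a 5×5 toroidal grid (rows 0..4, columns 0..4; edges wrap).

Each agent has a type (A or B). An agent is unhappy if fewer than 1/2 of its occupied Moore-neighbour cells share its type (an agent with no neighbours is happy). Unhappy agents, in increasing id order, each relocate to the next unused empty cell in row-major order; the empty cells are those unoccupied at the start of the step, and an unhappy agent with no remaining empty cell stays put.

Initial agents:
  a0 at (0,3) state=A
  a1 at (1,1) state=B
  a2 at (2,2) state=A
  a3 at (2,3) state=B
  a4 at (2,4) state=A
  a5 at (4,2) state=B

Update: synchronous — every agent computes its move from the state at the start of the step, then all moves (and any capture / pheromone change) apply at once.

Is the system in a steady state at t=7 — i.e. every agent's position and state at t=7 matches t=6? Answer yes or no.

no

t=1: a0@(0,0):A a1@(0,1):B a2@(0,2):A a3@(0,4):B a4@(1,0):A a5@(1,2):B
t=2: a0@(0,3):A a1@(1,1):B a2@(1,3):A a3@(1,4):B a4@(2,0):A a5@(1,2):B
t=3: a0@(0,0):A a1@(1,1):B a2@(0,1):A a3@(0,2):B a4@(0,4):A a5@(1,0):B
t=4: a0@(0,0):A a1@(1,1):B a2@(0,3):A a3@(0,2):B a4@(0,4):A a5@(1,2):B
t=5: a0@(0,0):A a1@(1,1):B a2@(0,1):A a3@(0,2):B a4@(0,4):A a5@(1,2):B
t=6: a0@(0,0):A a1@(1,1):B a2@(0,3):A a3@(0,2):B a4@(0,4):A a5@(1,2):B
t=7: a0@(0,0):A a1@(1,1):B a2@(0,1):A a3@(0,2):B a4@(0,4):A a5@(1,2):B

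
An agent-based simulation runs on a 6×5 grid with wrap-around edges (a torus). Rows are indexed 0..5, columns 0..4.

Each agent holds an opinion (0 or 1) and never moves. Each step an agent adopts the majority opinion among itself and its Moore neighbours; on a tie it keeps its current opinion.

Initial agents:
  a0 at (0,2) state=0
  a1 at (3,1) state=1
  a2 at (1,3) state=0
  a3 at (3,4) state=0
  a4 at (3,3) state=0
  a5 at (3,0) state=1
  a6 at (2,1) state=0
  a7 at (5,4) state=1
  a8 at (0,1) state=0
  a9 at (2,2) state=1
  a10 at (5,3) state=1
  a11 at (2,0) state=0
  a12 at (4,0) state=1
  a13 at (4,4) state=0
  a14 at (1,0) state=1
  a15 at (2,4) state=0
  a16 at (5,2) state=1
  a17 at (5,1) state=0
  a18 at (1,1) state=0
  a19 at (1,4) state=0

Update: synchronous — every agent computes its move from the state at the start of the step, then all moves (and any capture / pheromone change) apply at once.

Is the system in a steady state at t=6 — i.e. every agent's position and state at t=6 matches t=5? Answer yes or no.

t=1: a0@(0,2):0 a1@(3,1):1 a2@(1,3):0 a3@(3,4):0 a4@(3,3):0 a5@(3,0):0 a6@(2,1):1 a7@(5,4):1 a8@(0,1):0 a9@(2,2):0 a10@(5,3):1 a11@(2,0):0 a12@(4,0):1 a13@(4,4):1 a14@(1,0):0 a15@(2,4):0 a16@(5,2):0 a17@(5,1):0 a18@(1,1):0 a19@(1,4):0
t=2: a0@(0,2):0 a1@(3,1):1 a2@(1,3):0 a3@(3,4):0 a4@(3,3):0 a5@(3,0):0 a6@(2,1):0 a7@(5,4):1 a8@(0,1):0 a9@(2,2):0 a10@(5,3):1 a11@(2,0):0 a12@(4,0):1 a13@(4,4):1 a14@(1,0):0 a15@(2,4):0 a16@(5,2):0 a17@(5,1):0 a18@(1,1):0 a19@(1,4):0
t=3: a0@(0,2):0 a1@(3,1):0 a2@(1,3):0 a3@(3,4):0 a4@(3,3):0 a5@(3,0):0 a6@(2,1):0 a7@(5,4):1 a8@(0,1):0 a9@(2,2):0 a10@(5,3):1 a11@(2,0):0 a12@(4,0):1 a13@(4,4):1 a14@(1,0):0 a15@(2,4):0 a16@(5,2):0 a17@(5,1):0 a18@(1,1):0 a19@(1,4):0
t=4: a0@(0,2):0 a1@(3,1):0 a2@(1,3):0 a3@(3,4):0 a4@(3,3):0 a5@(3,0):0 a6@(2,1):0 a7@(5,4):1 a8@(0,1):0 a9@(2,2):0 a10@(5,3):1 a11@(2,0):0 a12@(4,0):0 a13@(4,4):1 a14@(1,0):0 a15@(2,4):0 a16@(5,2):0 a17@(5,1):0 a18@(1,1):0 a19@(1,4):0
t=5: a0@(0,2):0 a1@(3,1):0 a2@(1,3):0 a3@(3,4):0 a4@(3,3):0 a5@(3,0):0 a6@(2,1):0 a7@(5,4):1 a8@(0,1):0 a9@(2,2):0 a10@(5,3):1 a11@(2,0):0 a12@(4,0):0 a13@(4,4):0 a14@(1,0):0 a15@(2,4):0 a16@(5,2):0 a17@(5,1):0 a18@(1,1):0 a19@(1,4):0
t=6: a0@(0,2):0 a1@(3,1):0 a2@(1,3):0 a3@(3,4):0 a4@(3,3):0 a5@(3,0):0 a6@(2,1):0 a7@(5,4):1 a8@(0,1):0 a9@(2,2):0 a10@(5,3):0 a11@(2,0):0 a12@(4,0):0 a13@(4,4):0 a14@(1,0):0 a15@(2,4):0 a16@(5,2):0 a17@(5,1):0 a18@(1,1):0 a19@(1,4):0

no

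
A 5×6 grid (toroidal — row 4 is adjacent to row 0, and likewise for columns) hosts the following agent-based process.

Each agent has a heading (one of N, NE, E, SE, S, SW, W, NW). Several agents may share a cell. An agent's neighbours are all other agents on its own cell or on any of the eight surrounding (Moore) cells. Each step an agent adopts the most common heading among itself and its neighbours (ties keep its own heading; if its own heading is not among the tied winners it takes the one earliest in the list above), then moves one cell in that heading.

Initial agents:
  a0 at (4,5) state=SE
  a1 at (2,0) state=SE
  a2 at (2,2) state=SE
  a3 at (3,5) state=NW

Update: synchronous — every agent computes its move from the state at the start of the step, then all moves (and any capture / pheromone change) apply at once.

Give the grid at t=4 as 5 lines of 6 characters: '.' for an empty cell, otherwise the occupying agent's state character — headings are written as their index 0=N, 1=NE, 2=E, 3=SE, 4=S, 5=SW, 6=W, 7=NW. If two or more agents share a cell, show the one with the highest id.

t=1: a0@(0,0):SE a1@(3,1):SE a2@(3,3):SE a3@(4,0):SE
t=2: a0@(1,1):SE a1@(4,2):SE a2@(4,4):SE a3@(0,1):SE
t=3: a0@(2,2):SE a1@(0,3):SE a2@(0,5):SE a3@(1,2):SE
t=4: a0@(3,3):SE a1@(1,4):SE a2@(1,0):SE a3@(2,3):SE

......
3...3.
...3..
...3..
......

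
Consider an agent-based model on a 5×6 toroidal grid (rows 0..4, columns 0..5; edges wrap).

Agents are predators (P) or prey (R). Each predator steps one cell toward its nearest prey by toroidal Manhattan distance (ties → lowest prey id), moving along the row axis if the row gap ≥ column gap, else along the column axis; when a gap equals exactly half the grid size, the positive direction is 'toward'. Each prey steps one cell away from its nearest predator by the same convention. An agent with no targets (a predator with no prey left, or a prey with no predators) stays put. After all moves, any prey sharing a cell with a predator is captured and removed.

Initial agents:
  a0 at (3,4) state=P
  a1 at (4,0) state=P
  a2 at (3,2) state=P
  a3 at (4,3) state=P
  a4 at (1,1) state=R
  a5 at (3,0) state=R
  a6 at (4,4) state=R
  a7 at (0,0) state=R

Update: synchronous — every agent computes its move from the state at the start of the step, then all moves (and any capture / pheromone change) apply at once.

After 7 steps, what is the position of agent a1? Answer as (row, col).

(2, 0)

t=1: a0@(4,4):P a1@(3,0):P a2@(3,1):P a3@(4,4):P a4@(2,1):R a5@(2,0):R a6@(0,4):R a7@(1,0):R
t=2: a0@(0,4):P a1@(2,0):P a2@(2,1):P a3@(0,4):P a4@(1,1):R a5@(1,0):R a6@(1,4):R a7@(0,0):R
t=3: a0@(1,4):P a1@(1,0):P a2@(1,1):P a3@(1,4):P a4@(0,1):R a5@(0,0):R a6@(2,4):R a7@(0,1):R
t=4: a0@(2,4):P a1@(0,0):P a2@(0,1):P a3@(2,4):P a4@(4,1):R a5@(4,0):R a6@(3,4):R a7@(4,1):R
t=5: a0@(3,4):P a1@(4,0):P a2@(4,1):P a3@(3,4):P a4@(3,1):R a5@(3,0):R a6@(4,4):R a7@(3,1):R
t=6: a0@(4,4):P a1@(3,0):P a2@(3,1):P a3@(4,4):P a4@(2,1):R a5@(2,0):R a6@(0,4):R a7@(2,1):R
t=7: a0@(0,4):P a1@(2,0):P a2@(2,1):P a3@(0,4):P a4@(1,1):R a5@(1,0):R a6@(1,4):R a7@(1,1):R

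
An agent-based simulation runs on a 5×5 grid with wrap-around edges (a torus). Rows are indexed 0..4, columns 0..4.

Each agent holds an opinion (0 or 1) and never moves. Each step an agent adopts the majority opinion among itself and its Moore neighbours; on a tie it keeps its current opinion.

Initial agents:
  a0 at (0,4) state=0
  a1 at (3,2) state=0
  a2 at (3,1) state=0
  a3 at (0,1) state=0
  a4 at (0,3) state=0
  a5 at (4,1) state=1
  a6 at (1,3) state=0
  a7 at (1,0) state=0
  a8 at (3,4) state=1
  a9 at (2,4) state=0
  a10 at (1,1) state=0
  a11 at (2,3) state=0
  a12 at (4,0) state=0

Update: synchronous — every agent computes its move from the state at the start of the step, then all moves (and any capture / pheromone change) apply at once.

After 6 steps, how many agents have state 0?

13

t=1: a0@(0,4):0 a1@(3,2):0 a2@(3,1):0 a3@(0,1):0 a4@(0,3):0 a5@(4,1):0 a6@(1,3):0 a7@(1,0):0 a8@(3,4):0 a9@(2,4):0 a10@(1,1):0 a11@(2,3):0 a12@(4,0):0
t=2: (unchanged — steady state)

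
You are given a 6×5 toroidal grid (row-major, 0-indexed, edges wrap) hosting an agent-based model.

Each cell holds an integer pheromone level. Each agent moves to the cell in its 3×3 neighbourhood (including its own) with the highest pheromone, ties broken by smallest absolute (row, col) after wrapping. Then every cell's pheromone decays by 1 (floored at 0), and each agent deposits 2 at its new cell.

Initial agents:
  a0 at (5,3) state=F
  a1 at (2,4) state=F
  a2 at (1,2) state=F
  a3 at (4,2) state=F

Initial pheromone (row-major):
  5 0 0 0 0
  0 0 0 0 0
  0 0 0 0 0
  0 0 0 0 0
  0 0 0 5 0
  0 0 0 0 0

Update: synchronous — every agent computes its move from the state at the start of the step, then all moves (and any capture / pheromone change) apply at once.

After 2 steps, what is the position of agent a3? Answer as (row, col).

(4, 3)

t=1: a0@(4,3) a1@(1,0) a2@(0,1) a3@(4,3) | pheromone: 4 2 0 0 0 / 2 0 0 0 0 / 0 0 0 0 0 / 0 0 0 0 0 / 0 0 0 8 0 / 0 0 0 0 0
t=2: a0@(4,3) a1@(0,0) a2@(0,0) a3@(4,3) | pheromone: 7 1 0 0 0 / 1 0 0 0 0 / 0 0 0 0 0 / 0 0 0 0 0 / 0 0 0 11 0 / 0 0 0 0 0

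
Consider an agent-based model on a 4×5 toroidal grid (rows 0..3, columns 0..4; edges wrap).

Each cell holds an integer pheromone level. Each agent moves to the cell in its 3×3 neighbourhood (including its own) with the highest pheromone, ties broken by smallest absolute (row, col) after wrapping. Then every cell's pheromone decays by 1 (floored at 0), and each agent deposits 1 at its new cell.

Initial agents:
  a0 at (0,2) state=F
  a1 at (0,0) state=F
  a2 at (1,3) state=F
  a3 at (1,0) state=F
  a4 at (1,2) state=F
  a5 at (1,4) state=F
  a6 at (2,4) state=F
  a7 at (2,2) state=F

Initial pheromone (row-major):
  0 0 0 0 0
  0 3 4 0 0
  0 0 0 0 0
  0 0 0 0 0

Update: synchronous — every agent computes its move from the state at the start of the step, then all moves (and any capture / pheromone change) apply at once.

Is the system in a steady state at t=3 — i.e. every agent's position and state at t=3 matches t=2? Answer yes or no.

no

t=1: a0@(1,2) a1@(1,1) a2@(1,2) a3@(1,1) a4@(1,2) a5@(0,0) a6@(1,0) a7@(1,2) | pheromone: 1 0 0 0 0 / 1 4 7 0 0 / 0 0 0 0 0 / 0 0 0 0 0
t=2: a0@(1,2) a1@(1,2) a2@(1,2) a3@(1,2) a4@(1,2) a5@(1,1) a6@(1,1) a7@(1,2) | pheromone: 0 0 0 0 0 / 0 5 12 0 0 / 0 0 0 0 0 / 0 0 0 0 0
t=3: a0@(1,2) a1@(1,2) a2@(1,2) a3@(1,2) a4@(1,2) a5@(1,2) a6@(1,2) a7@(1,2) | pheromone: 0 0 0 0 0 / 0 4 19 0 0 / 0 0 0 0 0 / 0 0 0 0 0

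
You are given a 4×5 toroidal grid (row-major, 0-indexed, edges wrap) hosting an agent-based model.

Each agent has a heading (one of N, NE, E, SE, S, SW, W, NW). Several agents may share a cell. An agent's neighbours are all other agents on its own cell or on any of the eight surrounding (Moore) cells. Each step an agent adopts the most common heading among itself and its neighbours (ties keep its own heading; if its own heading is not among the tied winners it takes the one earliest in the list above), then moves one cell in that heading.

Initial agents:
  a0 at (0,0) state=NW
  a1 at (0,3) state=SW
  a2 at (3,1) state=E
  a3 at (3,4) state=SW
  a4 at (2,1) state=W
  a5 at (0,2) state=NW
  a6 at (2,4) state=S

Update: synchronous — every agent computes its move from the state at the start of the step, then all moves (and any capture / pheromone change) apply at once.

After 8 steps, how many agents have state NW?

5

t=1: a0@(3,4):NW a1@(1,2):SW a2@(2,0):NW a3@(0,3):SW a4@(2,0):W a5@(3,1):NW a6@(3,4):S
t=2: a0@(2,3):NW a1@(2,1):SW a2@(1,4):NW a3@(1,2):SW a4@(1,4):NW a5@(2,0):NW a6@(2,3):NW
t=3: a0@(1,2):NW a1@(3,0):SW a2@(0,3):NW a3@(2,1):SW a4@(0,3):NW a5@(1,4):NW a6@(1,2):NW
t=4: a0@(0,1):NW a1@(0,4):SW a2@(3,2):NW a3@(3,0):SW a4@(3,2):NW a5@(0,3):NW a6@(0,1):NW
t=5: a0@(3,0):NW a1@(1,3):SW a2@(2,1):NW a3@(0,4):SW a4@(2,1):NW a5@(3,2):NW a6@(3,0):NW
t=6: a0@(2,4):NW a1@(2,2):SW a2@(1,0):NW a3@(1,3):SW a4@(1,0):NW a5@(2,1):NW a6@(2,4):NW
t=7: a0@(1,3):NW a1@(3,1):SW a2@(0,4):NW a3@(2,2):SW a4@(0,4):NW a5@(1,0):NW a6@(1,3):NW
t=8: a0@(0,2):NW a1@(0,0):SW a2@(3,3):NW a3@(3,1):SW a4@(3,3):NW a5@(0,4):NW a6@(0,2):NW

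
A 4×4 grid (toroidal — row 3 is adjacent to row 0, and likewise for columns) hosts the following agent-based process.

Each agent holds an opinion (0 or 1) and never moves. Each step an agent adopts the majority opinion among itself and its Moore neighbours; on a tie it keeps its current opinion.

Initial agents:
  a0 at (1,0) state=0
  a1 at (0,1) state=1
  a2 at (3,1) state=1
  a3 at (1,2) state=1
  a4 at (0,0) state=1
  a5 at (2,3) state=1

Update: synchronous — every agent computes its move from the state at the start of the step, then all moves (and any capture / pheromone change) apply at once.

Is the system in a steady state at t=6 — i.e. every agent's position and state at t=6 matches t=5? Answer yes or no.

yes

t=1: a0@(1,0):1 a1@(0,1):1 a2@(3,1):1 a3@(1,2):1 a4@(0,0):1 a5@(2,3):1
t=2: (unchanged — steady state)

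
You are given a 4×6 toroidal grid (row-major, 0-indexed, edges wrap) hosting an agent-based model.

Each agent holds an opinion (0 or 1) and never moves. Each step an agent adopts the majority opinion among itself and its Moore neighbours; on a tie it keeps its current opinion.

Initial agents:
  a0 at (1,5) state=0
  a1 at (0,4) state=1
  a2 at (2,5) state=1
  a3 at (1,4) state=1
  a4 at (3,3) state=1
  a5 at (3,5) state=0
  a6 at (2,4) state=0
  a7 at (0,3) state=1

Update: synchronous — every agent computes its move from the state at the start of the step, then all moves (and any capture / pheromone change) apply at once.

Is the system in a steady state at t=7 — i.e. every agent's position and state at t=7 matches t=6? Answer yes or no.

yes

t=1: a0@(1,5):1 a1@(0,4):1 a2@(2,5):0 a3@(1,4):1 a4@(3,3):1 a5@(3,5):0 a6@(2,4):0 a7@(0,3):1
t=2: (unchanged — steady state)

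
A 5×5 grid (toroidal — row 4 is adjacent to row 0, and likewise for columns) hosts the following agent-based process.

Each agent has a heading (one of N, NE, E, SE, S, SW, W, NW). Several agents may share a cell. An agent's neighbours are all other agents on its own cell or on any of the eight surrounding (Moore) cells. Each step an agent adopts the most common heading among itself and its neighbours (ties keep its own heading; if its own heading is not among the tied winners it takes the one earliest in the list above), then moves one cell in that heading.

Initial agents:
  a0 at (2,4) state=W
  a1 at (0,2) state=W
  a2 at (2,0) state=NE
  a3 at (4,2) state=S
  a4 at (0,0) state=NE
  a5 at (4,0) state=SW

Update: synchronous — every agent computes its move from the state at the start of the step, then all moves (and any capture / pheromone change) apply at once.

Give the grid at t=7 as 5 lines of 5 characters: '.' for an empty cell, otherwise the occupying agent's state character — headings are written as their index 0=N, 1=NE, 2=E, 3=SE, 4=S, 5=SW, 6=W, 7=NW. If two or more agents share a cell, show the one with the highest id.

..1..
.....
.....
.11..
..11.

t=1: a0@(2,3):W a1@(0,1):W a2@(1,1):NE a3@(0,2):S a4@(4,1):NE a5@(0,4):SW
t=2: a0@(2,2):W a1@(4,2):NE a2@(0,2):NE a3@(4,3):NE a4@(3,2):NE a5@(1,3):SW
t=3: a0@(2,1):W a1@(3,3):NE a2@(4,3):NE a3@(3,4):NE a4@(2,3):NE a5@(2,2):SW
t=4: a0@(2,0):W a1@(2,4):NE a2@(3,4):NE a3@(2,0):NE a4@(1,4):NE a5@(1,3):NE
t=5: a0@(1,1):NE a1@(1,0):NE a2@(2,0):NE a3@(1,1):NE a4@(0,0):NE a5@(0,4):NE
t=6: a0@(0,2):NE a1@(0,1):NE a2@(1,1):NE a3@(0,2):NE a4@(4,1):NE a5@(4,0):NE
t=7: a0@(4,3):NE a1@(4,2):NE a2@(0,2):NE a3@(4,3):NE a4@(3,2):NE a5@(3,1):NE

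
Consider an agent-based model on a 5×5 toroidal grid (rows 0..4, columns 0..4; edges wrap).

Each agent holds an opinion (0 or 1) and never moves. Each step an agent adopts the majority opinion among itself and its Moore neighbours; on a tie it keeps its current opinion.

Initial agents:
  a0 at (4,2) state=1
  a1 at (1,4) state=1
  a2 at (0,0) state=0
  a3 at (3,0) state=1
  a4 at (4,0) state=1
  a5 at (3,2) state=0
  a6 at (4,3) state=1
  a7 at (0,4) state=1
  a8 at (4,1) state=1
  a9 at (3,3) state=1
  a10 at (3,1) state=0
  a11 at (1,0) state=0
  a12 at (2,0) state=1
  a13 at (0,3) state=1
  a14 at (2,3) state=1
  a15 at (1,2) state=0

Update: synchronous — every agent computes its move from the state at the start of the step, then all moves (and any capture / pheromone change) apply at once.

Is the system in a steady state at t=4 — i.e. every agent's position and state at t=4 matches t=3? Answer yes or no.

t=1: a0@(4,2):1 a1@(1,4):1 a2@(0,0):1 a3@(3,0):1 a4@(4,0):1 a5@(3,2):1 a6@(4,3):1 a7@(0,4):1 a8@(4,1):1 a9@(3,3):1 a10@(3,1):1 a11@(1,0):1 a12@(2,0):1 a13@(0,3):1 a14@(2,3):1 a15@(1,2):1
t=2: (unchanged — steady state)

yes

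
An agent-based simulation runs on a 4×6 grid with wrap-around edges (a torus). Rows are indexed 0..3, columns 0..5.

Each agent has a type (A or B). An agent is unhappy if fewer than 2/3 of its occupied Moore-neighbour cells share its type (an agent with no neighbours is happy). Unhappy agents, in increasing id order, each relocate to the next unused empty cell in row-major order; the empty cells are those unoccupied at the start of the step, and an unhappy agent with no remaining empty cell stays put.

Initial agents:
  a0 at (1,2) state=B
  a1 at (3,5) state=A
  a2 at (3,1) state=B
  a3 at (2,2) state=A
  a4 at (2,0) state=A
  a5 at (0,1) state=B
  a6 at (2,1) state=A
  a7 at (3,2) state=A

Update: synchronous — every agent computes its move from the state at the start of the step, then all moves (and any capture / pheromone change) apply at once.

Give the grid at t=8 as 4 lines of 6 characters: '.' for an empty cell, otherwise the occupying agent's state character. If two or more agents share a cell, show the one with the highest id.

t=1: a0@(0,0):B a1@(3,5):A a2@(0,2):B a3@(0,3):A a4@(2,0):A a5@(0,1):B a6@(0,4):A a7@(0,5):A
t=2: a0@(1,0):B a1@(3,5):A a2@(1,1):B a3@(1,2):A a4@(2,0):A a5@(0,1):B a6@(0,4):A a7@(0,5):A
t=3: a0@(0,0):B a1@(3,5):A a2@(0,2):B a3@(0,3):A a4@(1,3):A a5@(0,1):B a6@(0,4):A a7@(0,5):A
t=4: a0@(1,0):B a1@(3,5):A a2@(1,1):B a3@(0,3):A a4@(1,3):A a5@(0,1):B a6@(0,4):A a7@(0,5):A
t=5: (unchanged — steady state)

.B.AAA
BB.A..
......
.....A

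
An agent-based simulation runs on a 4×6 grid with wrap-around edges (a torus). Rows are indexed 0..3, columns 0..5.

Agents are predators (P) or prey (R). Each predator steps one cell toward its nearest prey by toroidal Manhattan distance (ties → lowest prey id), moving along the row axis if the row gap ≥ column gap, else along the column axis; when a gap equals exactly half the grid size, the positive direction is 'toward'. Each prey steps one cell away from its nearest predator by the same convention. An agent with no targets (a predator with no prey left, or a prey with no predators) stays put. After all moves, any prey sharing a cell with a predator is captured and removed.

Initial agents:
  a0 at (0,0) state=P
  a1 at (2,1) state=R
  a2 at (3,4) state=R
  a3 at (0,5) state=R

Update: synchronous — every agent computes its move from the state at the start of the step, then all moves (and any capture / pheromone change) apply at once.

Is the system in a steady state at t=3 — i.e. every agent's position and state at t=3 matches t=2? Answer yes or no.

t=1: a0@(0,5):P a1@(1,1):R a2@(3,3):R a3@(0,4):R
t=2: a0@(0,4):P a1@(1,2):R a2@(3,2):R a3@(0,3):R
t=3: a0@(0,3):P a1@(1,1):R a2@(3,1):R a3@(0,2):R

no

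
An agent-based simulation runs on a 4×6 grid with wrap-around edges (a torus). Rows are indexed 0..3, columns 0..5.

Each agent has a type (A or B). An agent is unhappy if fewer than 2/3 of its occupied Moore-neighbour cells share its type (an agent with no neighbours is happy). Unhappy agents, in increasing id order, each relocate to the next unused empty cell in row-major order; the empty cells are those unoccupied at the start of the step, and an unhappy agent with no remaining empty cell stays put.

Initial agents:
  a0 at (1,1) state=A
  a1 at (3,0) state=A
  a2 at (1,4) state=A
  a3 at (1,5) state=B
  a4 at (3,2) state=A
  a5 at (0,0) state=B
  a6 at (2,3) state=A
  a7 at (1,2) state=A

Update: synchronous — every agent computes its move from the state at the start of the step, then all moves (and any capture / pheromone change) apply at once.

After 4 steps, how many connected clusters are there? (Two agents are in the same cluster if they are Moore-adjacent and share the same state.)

2

t=1: a0@(0,1):A a1@(0,2):A a2@(0,3):A a3@(0,4):B a4@(3,2):A a5@(0,5):B a6@(2,3):A a7@(1,2):A
t=2: a0@(0,1):A a1@(0,2):A a2@(0,3):A a3@(0,0):B a4@(3,2):A a5@(0,5):B a6@(2,3):A a7@(1,2):A
t=3: a0@(0,1):A a1@(0,2):A a2@(0,3):A a3@(0,4):B a4@(3,2):A a5@(0,5):B a6@(2,3):A a7@(1,2):A
t=4: a0@(0,1):A a1@(0,2):A a2@(0,3):A a3@(0,0):B a4@(3,2):A a5@(0,5):B a6@(2,3):A a7@(1,2):A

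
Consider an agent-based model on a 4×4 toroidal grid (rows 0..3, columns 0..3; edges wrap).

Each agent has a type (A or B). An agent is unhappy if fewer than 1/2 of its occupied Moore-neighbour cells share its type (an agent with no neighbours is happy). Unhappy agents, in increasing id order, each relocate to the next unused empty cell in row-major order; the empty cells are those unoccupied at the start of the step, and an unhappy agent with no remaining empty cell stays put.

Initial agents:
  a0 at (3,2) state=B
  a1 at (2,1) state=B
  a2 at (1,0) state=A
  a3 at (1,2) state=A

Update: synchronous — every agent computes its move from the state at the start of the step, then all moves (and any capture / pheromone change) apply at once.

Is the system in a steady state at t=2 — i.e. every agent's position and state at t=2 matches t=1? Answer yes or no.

no

t=1: a0@(3,2):B a1@(0,0):B a2@(0,1):A a3@(0,2):A
t=2: a0@(0,3):B a1@(1,0):B a2@(1,1):A a3@(0,2):A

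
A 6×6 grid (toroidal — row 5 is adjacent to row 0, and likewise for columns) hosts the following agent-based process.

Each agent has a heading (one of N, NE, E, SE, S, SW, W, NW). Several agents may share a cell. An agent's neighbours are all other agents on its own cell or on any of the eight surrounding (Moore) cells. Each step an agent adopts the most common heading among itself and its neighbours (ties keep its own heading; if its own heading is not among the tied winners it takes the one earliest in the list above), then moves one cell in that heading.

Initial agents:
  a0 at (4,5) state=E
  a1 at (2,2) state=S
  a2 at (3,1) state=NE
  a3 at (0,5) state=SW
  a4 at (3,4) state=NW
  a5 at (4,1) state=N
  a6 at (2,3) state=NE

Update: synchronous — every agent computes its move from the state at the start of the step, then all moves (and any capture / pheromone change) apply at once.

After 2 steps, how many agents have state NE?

t=1: a0@(4,0):E a1@(1,3):NE a2@(2,2):NE a3@(1,4):SW a4@(2,3):NW a5@(3,1):N a6@(1,4):NE
t=2: a0@(4,1):E a1@(0,4):NE a2@(1,3):NE a3@(0,5):NE a4@(1,4):NE a5@(2,1):N a6@(0,5):NE

5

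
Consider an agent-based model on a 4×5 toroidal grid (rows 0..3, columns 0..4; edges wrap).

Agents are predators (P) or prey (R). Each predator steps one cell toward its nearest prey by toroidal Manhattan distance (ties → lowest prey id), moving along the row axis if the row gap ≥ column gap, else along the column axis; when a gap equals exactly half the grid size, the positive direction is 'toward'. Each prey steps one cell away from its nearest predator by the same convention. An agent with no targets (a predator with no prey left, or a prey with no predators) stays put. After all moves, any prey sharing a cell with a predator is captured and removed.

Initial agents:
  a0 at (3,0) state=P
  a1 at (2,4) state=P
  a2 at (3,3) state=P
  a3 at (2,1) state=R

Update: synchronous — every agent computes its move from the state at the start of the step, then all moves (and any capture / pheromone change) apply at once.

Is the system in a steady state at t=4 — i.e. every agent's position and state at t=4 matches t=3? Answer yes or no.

t=1: a0@(2,0):P a1@(2,0):P a2@(3,2):P a3@(1,1):R
t=2: a0@(1,0):P a1@(1,0):P a2@(0,2):P a3@(0,1):R
t=3: a0@(0,0):P a1@(0,0):P a2@(0,1):P
t=4: (unchanged — steady state)

yes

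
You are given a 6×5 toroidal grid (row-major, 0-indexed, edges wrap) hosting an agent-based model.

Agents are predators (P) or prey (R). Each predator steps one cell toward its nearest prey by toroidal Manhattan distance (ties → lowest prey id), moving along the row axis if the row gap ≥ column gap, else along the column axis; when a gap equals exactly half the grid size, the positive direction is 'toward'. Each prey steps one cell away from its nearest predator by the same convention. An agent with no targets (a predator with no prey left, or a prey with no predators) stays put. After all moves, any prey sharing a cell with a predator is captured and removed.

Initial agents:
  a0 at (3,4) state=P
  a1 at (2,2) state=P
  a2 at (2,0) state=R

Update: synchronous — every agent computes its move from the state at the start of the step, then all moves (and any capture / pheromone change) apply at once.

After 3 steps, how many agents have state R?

1

t=1: a0@(2,4):P a1@(2,1):P a2@(1,0):R
t=2: a0@(1,4):P a1@(1,1):P a2@(0,0):R
t=3: a0@(0,4):P a1@(0,1):P a2@(5,0):R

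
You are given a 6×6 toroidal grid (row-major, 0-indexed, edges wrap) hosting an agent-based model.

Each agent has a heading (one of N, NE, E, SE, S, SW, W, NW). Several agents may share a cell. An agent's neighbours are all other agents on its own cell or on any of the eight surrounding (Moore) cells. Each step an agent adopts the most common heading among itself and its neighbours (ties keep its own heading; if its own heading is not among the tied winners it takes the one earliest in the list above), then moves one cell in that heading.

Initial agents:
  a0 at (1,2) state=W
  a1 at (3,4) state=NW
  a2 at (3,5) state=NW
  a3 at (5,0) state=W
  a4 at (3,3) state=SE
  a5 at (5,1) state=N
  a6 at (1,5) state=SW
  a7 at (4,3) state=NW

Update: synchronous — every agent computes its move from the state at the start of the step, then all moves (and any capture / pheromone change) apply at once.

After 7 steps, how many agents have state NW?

7

t=1: a0@(1,1):W a1@(2,3):NW a2@(2,4):NW a3@(5,5):W a4@(2,2):NW a5@(4,1):N a6@(2,4):SW a7@(3,2):NW
t=2: a0@(1,0):W a1@(1,2):NW a2@(1,3):NW a3@(5,4):W a4@(1,1):NW a5@(3,1):N a6@(1,3):NW a7@(2,1):NW
t=3: a0@(0,5):NW a1@(0,1):NW a2@(0,2):NW a3@(5,3):W a4@(0,0):NW a5@(2,1):N a6@(0,2):NW a7@(1,0):NW
t=4: a0@(5,4):NW a1@(5,0):NW a2@(5,1):NW a3@(4,2):NW a4@(5,5):NW a5@(1,1):N a6@(5,1):NW a7@(0,5):NW
t=5: a0@(4,3):NW a1@(4,5):NW a2@(4,0):NW a3@(3,1):NW a4@(4,4):NW a5@(0,1):N a6@(4,0):NW a7@(5,4):NW
t=6: a0@(3,2):NW a1@(3,4):NW a2@(3,5):NW a3@(2,0):NW a4@(3,3):NW a5@(5,1):N a6@(3,5):NW a7@(4,3):NW
t=7: a0@(2,1):NW a1@(2,3):NW a2@(2,4):NW a3@(1,5):NW a4@(2,2):NW a5@(4,1):N a6@(2,4):NW a7@(3,2):NW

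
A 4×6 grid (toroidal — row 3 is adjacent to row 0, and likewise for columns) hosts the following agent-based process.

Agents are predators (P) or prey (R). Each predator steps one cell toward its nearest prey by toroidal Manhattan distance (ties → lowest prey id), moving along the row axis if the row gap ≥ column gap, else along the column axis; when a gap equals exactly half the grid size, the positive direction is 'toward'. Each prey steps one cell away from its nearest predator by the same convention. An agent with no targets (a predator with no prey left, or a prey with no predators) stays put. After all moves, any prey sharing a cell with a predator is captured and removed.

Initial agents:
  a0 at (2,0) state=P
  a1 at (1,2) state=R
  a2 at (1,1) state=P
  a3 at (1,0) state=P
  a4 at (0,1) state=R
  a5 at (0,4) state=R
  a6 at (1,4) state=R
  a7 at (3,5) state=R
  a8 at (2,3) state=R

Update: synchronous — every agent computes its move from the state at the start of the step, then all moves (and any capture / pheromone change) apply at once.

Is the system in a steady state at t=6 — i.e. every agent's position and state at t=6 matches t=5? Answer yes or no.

t=1: a0@(3,0):P a1@(1,3):R a2@(1,2):P a3@(1,1):P a4@(3,1):R a5@(0,3):R a6@(1,3):R a7@(0,5):R a8@(2,2):R
t=2: a0@(3,1):P a1@(1,4):R a2@(1,3):P a3@(1,2):P a4@(3,2):R a5@(3,3):R a6@(1,4):R a7@(1,5):R a8@(3,2):R
t=3: a0@(3,2):P a1@(1,5):R a2@(1,4):P a3@(1,3):P a4@(3,3):R a5@(3,4):R a6@(1,5):R a7@(1,0):R a8@(3,3):R
t=4: a0@(3,3):P a1@(1,0):R a2@(1,5):P a3@(1,4):P a4@(3,4):R a5@(3,5):R a6@(1,0):R a7@(1,1):R a8@(3,4):R
t=5: a0@(3,4):P a1@(1,1):R a2@(1,0):P a3@(1,5):P a4@(3,5):R a5@(3,0):R a6@(1,1):R a7@(1,2):R a8@(3,5):R
t=6: a0@(3,5):P a1@(1,2):R a2@(1,1):P a3@(1,0):P a4@(3,0):R a5@(3,1):R a6@(1,2):R a7@(1,3):R a8@(3,0):R

no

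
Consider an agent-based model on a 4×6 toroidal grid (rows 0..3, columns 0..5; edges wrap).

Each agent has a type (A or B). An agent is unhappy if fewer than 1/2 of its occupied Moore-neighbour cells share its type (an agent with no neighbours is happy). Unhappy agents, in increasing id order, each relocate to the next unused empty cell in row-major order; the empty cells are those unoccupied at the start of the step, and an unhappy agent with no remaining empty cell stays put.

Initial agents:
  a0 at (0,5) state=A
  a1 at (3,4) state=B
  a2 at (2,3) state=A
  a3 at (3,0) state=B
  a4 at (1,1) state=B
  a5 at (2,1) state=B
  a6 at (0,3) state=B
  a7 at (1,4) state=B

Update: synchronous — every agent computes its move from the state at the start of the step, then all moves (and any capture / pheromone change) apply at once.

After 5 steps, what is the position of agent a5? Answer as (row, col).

t=1: a0@(0,0):A a1@(0,1):B a2@(0,2):A a3@(3,0):B a4@(1,1):B a5@(2,1):B a6@(0,3):B a7@(0,4):B
t=2: a0@(0,5):A a1@(0,1):B a2@(1,0):A a3@(3,0):B a4@(1,1):B a5@(2,1):B a6@(0,3):B a7@(0,4):B
t=3: a0@(0,0):A a1@(0,1):B a2@(0,2):A a3@(3,0):B a4@(1,1):B a5@(2,1):B a6@(0,3):B a7@(0,4):B
t=4: a0@(0,5):A a1@(0,1):B a2@(1,0):A a3@(3,0):B a4@(1,1):B a5@(2,1):B a6@(0,3):B a7@(0,4):B
t=5: a0@(0,0):A a1@(0,1):B a2@(0,2):A a3@(3,0):B a4@(1,1):B a5@(2,1):B a6@(0,3):B a7@(0,4):B

(2, 1)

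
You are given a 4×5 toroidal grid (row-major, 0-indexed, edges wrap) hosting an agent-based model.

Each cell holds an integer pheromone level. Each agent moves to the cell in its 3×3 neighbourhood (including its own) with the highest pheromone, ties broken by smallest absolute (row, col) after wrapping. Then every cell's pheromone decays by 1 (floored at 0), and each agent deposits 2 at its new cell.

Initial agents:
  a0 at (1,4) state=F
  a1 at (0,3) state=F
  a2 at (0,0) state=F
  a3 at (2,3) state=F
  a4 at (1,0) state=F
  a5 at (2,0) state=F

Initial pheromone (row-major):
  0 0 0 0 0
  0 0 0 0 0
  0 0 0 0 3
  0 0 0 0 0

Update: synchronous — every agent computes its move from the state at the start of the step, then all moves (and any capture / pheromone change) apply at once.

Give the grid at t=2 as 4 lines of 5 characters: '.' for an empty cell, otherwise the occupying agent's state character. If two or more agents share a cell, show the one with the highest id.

t=1: a0@(2,4) a1@(0,2) a2@(0,0) a3@(2,4) a4@(2,4) a5@(2,4) | pheromone: 2 0 2 0 0 / 0 0 0 0 0 / 0 0 0 0 10 / 0 0 0 0 0
t=2: a0@(2,4) a1@(0,2) a2@(0,0) a3@(2,4) a4@(2,4) a5@(2,4) | pheromone: 3 0 3 0 0 / 0 0 0 0 0 / 0 0 0 0 17 / 0 0 0 0 0

F.F..
.....
....F
.....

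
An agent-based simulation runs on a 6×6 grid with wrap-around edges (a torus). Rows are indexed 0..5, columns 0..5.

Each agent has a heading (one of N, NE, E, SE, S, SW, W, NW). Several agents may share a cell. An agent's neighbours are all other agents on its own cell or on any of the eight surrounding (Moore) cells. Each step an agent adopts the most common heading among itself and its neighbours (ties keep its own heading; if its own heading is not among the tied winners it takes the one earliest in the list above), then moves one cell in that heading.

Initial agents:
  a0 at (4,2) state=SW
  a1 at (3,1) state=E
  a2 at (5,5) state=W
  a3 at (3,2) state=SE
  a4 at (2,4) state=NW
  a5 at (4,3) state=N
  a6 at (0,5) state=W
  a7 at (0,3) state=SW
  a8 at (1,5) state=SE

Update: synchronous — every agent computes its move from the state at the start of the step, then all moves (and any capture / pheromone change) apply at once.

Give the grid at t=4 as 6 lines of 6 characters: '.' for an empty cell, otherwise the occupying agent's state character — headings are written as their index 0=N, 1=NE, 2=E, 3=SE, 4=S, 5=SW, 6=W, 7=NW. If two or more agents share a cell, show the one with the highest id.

t=1: a0@(5,1):SW a1@(3,2):E a2@(5,4):W a3@(4,3):SE a4@(1,3):NW a5@(3,3):N a6@(0,4):W a7@(1,2):SW a8@(2,0):SE
t=2: a0@(0,0):SW a1@(3,3):E a2@(5,3):W a3@(5,4):SE a4@(0,2):NW a5@(2,3):N a6@(0,3):W a7@(2,1):SW a8@(3,1):SE
t=3: a0@(1,5):SW a1@(3,4):E a2@(5,2):W a3@(5,3):W a4@(0,1):W a5@(1,3):N a6@(0,2):W a7@(3,0):SW a8@(4,2):SE
t=4: a0@(2,4):SW a1@(3,5):E a2@(5,1):W a3@(5,2):W a4@(0,0):W a5@(0,3):N a6@(0,1):W a7@(4,5):SW a8@(4,1):W

66.0..
......
....5.
.....2
.6...5
.66...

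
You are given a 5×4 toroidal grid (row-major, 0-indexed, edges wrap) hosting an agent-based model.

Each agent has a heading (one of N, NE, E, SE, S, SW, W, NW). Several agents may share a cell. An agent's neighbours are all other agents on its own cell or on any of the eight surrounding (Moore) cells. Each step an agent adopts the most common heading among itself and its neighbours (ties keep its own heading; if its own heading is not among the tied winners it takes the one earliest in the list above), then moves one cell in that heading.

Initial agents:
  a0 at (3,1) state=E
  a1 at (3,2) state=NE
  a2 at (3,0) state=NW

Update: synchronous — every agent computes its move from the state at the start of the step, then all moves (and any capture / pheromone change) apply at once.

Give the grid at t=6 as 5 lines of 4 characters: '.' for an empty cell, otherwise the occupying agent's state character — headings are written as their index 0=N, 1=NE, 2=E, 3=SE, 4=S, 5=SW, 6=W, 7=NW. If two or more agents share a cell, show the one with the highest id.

....
....
1.7.
...2
....

t=1: a0@(3,2):E a1@(2,3):NE a2@(2,3):NW
t=2: a0@(3,3):E a1@(1,0):NE a2@(1,2):NW
t=3: a0@(3,0):E a1@(0,1):NE a2@(0,1):NW
t=4: a0@(3,1):E a1@(4,2):NE a2@(4,0):NW
t=5: a0@(3,2):E a1@(3,3):NE a2@(3,3):NW
t=6: a0@(3,3):E a1@(2,0):NE a2@(2,2):NW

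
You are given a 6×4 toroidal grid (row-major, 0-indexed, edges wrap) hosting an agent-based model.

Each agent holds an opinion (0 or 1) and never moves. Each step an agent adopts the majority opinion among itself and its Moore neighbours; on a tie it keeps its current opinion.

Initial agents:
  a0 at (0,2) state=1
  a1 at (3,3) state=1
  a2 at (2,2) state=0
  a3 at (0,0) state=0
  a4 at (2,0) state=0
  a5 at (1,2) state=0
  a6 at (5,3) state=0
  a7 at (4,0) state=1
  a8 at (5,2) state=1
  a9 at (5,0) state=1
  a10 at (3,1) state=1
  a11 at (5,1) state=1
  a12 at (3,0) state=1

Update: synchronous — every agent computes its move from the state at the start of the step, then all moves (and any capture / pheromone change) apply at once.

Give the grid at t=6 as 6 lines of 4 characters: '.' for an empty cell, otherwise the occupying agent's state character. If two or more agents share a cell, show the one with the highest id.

1.1.
..0.
1.0.
11.1
1...
1111

t=1: a0@(0,2):1 a1@(3,3):1 a2@(2,2):0 a3@(0,0):0 a4@(2,0):1 a5@(1,2):0 a6@(5,3):1 a7@(4,0):1 a8@(5,2):1 a9@(5,0):1 a10@(3,1):1 a11@(5,1):1 a12@(3,0):1
t=2: a0@(0,2):1 a1@(3,3):1 a2@(2,2):0 a3@(0,0):1 a4@(2,0):1 a5@(1,2):0 a6@(5,3):1 a7@(4,0):1 a8@(5,2):1 a9@(5,0):1 a10@(3,1):1 a11@(5,1):1 a12@(3,0):1
t=3: (unchanged — steady state)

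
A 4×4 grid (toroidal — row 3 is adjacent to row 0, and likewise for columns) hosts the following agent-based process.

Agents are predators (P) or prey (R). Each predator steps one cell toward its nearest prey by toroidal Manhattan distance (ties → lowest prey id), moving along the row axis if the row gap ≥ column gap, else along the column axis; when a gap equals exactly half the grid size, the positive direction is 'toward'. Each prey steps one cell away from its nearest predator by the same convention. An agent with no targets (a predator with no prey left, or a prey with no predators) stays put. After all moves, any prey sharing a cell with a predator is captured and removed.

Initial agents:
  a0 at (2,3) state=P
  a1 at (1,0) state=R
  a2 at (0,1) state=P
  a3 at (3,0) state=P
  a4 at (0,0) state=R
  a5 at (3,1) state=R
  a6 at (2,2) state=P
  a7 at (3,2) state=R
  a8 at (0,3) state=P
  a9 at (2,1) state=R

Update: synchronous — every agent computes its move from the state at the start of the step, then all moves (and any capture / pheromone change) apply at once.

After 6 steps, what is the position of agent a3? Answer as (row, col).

(0, 3)

t=1: a0@(1,3):P a2@(0,0):P a3@(0,0):P a4@(0,3):R a5@(2,1):R a6@(3,2):P a7@(0,2):R a8@(0,0):P a9@(2,0):R
t=2: a0@(0,3):P a2@(0,3):P a3@(0,3):P a4@(3,3):R a5@(1,1):R a6@(0,2):P a7@(1,2):R a8@(0,3):P a9@(3,0):R
t=3: a0@(3,3):P a2@(3,3):P a3@(3,3):P a4@(2,3):R a5@(2,1):R a6@(1,2):P a7@(2,2):R a8@(3,3):P a9@(2,0):R
t=4: a0@(2,3):P a2@(2,3):P a3@(2,3):P a4@(1,3):R a5@(3,1):R a6@(2,2):P a7@(3,2):R a8@(2,3):P a9@(1,0):R
t=5: a0@(1,3):P a2@(1,3):P a3@(1,3):P a4@(0,3):R a5@(0,1):R a6@(3,2):P a7@(0,2):R a8@(1,3):P a9@(0,0):R
t=6: a0@(0,3):P a2@(0,3):P a3@(0,3):P a4@(3,3):R a5@(1,1):R a6@(0,2):P a7@(1,2):R a8@(0,3):P a9@(3,0):R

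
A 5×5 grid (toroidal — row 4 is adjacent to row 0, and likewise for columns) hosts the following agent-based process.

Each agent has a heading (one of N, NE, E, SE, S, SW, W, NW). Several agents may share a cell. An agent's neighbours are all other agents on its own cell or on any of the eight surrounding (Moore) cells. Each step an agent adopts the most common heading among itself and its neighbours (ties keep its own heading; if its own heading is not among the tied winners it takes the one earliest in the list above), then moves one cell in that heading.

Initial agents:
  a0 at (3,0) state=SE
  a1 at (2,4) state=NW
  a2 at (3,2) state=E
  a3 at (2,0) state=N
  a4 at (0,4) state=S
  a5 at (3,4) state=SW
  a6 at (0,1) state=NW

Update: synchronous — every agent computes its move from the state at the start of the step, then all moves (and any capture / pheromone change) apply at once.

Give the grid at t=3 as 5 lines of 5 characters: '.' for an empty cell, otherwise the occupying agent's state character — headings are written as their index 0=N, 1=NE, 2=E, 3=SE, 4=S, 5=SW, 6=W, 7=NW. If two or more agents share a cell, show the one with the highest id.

.....
.5.3.
...7.
2...4
07...

t=1: a0@(4,1):SE a1@(1,3):NW a2@(3,3):E a3@(1,0):N a4@(1,4):S a5@(4,3):SW a6@(4,0):NW
t=2: a0@(0,2):SE a1@(0,2):NW a2@(3,4):E a3@(0,0):N a4@(2,4):S a5@(0,2):SW a6@(3,4):NW
t=3: a0@(1,3):SE a1@(4,1):NW a2@(3,0):E a3@(4,0):N a4@(3,4):S a5@(1,1):SW a6@(2,3):NW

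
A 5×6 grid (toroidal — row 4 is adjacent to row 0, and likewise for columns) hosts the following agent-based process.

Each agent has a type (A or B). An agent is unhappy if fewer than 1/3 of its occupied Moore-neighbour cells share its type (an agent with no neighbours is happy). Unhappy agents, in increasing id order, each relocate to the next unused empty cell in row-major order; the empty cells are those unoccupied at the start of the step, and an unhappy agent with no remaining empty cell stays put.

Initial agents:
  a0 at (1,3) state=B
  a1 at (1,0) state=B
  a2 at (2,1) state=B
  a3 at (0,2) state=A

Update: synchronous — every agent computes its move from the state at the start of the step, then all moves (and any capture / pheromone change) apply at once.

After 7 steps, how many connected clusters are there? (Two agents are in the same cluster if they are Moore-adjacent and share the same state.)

t=1: a0@(0,0):B a1@(1,0):B a2@(2,1):B a3@(0,1):A
t=2: a0@(0,0):B a1@(1,0):B a2@(2,1):B a3@(0,2):A
t=3: (unchanged — steady state)

2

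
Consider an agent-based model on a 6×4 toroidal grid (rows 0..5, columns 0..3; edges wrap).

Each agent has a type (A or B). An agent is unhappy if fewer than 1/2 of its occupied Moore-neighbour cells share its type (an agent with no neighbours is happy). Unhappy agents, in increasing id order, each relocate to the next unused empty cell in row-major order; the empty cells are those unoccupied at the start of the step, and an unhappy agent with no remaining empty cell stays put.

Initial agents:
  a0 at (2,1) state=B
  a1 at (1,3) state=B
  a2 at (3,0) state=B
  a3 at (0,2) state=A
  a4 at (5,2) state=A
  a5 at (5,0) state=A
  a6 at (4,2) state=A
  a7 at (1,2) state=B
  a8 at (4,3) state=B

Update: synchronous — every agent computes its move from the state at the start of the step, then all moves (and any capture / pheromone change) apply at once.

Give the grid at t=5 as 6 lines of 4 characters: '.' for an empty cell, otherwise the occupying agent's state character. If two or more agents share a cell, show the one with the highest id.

t=1: a0@(2,1):B a1@(1,3):B a2@(3,0):B a3@(0,0):A a4@(5,2):A a5@(0,1):A a6@(4,2):A a7@(1,2):B a8@(0,3):B
t=2: a0@(2,1):B a1@(1,3):B a2@(3,0):B a3@(0,2):A a4@(5,2):A a5@(0,1):A a6@(4,2):A a7@(1,2):B a8@(0,3):B
t=3: a0@(2,1):B a1@(1,3):B a2@(3,0):B a3@(0,0):A a4@(5,2):A a5@(0,1):A a6@(4,2):A a7@(1,2):B a8@(0,3):B
t=4: a0@(2,1):B a1@(1,3):B a2@(3,0):B a3@(0,2):A a4@(5,2):A a5@(0,1):A a6@(4,2):A a7@(1,2):B a8@(0,3):B
t=5: a0@(2,1):B a1@(1,3):B a2@(3,0):B a3@(0,0):A a4@(5,2):A a5@(0,1):A a6@(4,2):A a7@(1,2):B a8@(0,3):B

AA.B
..BB
.B..
B...
..A.
..A.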